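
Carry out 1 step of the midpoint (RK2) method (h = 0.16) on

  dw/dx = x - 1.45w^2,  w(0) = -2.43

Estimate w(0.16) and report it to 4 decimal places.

Midpoint: k1 = f(x_n, w_n); k2 = f(x_n + h/2, w_n + (h/2)·k1); w_{n+1} = w_n + h·k2.
x=0.000000, w=-2.430000:
  k1 = f(0.000000, -2.430000) = -8.562105
  k2 = f(0.080000, -3.114968) = -13.989391
  w ← -2.430000 + 0.16·(-13.989391) = -4.668303
w(0.16) ≈ -4.6683

-4.6683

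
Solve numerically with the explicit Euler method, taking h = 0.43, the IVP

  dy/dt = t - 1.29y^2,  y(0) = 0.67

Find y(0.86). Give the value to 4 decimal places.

Euler: y_{n+1} = y_n + h·f(t_n, y_n).
t=0.000000, y=0.670000: f=-0.579081 → y ← 0.670000 + 0.43·(-0.579081) = 0.420995
t=0.430000, y=0.420995: f=0.201364 → y ← 0.420995 + 0.43·0.201364 = 0.507582
y(0.86) ≈ 0.5076

0.5076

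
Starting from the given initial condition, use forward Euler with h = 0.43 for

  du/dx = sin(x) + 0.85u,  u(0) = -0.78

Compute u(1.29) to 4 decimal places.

Euler: u_{n+1} = u_n + h·f(x_n, u_n).
x=0.000000, u=-0.780000: f=-0.663000 → u ← -0.780000 + 0.43·(-0.663000) = -1.065090
x=0.430000, u=-1.065090: f=-0.488456 → u ← -1.065090 + 0.43·(-0.488456) = -1.275126
x=0.860000, u=-1.275126: f=-0.326014 → u ← -1.275126 + 0.43·(-0.326014) = -1.415312
u(1.29) ≈ -1.4153

-1.4153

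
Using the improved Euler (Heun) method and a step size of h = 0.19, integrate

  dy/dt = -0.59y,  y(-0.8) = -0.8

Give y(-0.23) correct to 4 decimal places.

-0.5720

Heun: k1 = f(t_n, y_n); k2 = f(t_n + h, y_n + h·k1); y_{n+1} = y_n + (h/2)·(k1 + k2).
t=-0.800000, y=-0.800000:
  k1 = f(-0.800000, -0.800000) = 0.472000
  k2 = f(-0.610000, -0.710320) = 0.419089
  y ← -0.800000 + (0.19/2)·(0.472000 + 0.419089) = -0.715347
t=-0.610000, y=-0.715347:
  k1 = f(-0.610000, -0.715347) = 0.422054
  k2 = f(-0.420000, -0.635156) = 0.374742
  y ← -0.715347 + (0.19/2)·(0.422054 + 0.374742) = -0.639651
t=-0.420000, y=-0.639651:
  k1 = f(-0.420000, -0.639651) = 0.377394
  k2 = f(-0.230000, -0.567946) = 0.335088
  y ← -0.639651 + (0.19/2)·(0.377394 + 0.335088) = -0.571965
y(-0.23) ≈ -0.5720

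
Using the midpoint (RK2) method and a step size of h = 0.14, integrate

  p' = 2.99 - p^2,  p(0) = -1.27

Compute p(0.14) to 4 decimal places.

Midpoint: k1 = f(t_n, p_n); k2 = f(t_n + h/2, p_n + (h/2)·k1); p_{n+1} = p_n + h·k2.
t=0.000000, p=-1.270000:
  k1 = f(0.000000, -1.270000) = 1.377100
  k2 = f(0.070000, -1.173603) = 1.612656
  p ← -1.270000 + 0.14·1.612656 = -1.044228
p(0.14) ≈ -1.0442

-1.0442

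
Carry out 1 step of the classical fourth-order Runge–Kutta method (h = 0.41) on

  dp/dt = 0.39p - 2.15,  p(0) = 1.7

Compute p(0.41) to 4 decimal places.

RK4: k1 = f(t_n, p_n); k2 = f(t_n + h/2, p_n + (h/2)·k1); k3 = f(t_n + h/2, p_n + (h/2)·k2); k4 = f(t_n + h, p_n + h·k3); p_{n+1} = p_n + (h/6)·(k1 + 2k2 + 2k3 + k4).
t=0.000000, p=1.700000:
  k1 = f(0.000000, 1.700000) = -1.487000
  k2 = f(0.205000, 1.395165) = -1.605886
  k3 = f(0.205000, 1.370793) = -1.615391
  k4 = f(0.410000, 1.037690) = -1.745301
  p ← 1.700000 + (0.41/6)·(k1 + 2k2 + 2k3 + k4) = 1.038885
p(0.41) ≈ 1.0389

1.0389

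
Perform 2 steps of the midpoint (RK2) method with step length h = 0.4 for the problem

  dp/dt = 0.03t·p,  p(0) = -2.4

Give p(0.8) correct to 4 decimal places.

Midpoint: k1 = f(t_n, p_n); k2 = f(t_n + h/2, p_n + (h/2)·k1); p_{n+1} = p_n + h·k2.
t=0.000000, p=-2.400000:
  k1 = f(0.000000, -2.400000) = 0.000000
  k2 = f(0.200000, -2.400000) = -0.014400
  p ← -2.400000 + 0.4·(-0.014400) = -2.405760
t=0.400000, p=-2.405760:
  k1 = f(0.400000, -2.405760) = -0.028869
  k2 = f(0.600000, -2.411534) = -0.043408
  p ← -2.405760 + 0.4·(-0.043408) = -2.423123
p(0.8) ≈ -2.4231

-2.4231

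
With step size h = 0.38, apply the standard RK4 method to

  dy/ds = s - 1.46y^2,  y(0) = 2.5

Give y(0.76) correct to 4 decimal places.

0.7210

RK4: k1 = f(s_n, y_n); k2 = f(s_n + h/2, y_n + (h/2)·k1); k3 = f(s_n + h/2, y_n + (h/2)·k2); k4 = f(s_n + h, y_n + h·k3); y_{n+1} = y_n + (h/6)·(k1 + 2k2 + 2k3 + k4).
s=0.000000, y=2.500000:
  k1 = f(0.000000, 2.500000) = -9.125000
  k2 = f(0.190000, 0.766250) = -0.667223
  k3 = f(0.190000, 2.373228) = -8.033026
  k4 = f(0.380000, -0.552550) = -0.065754
  y ← 2.500000 + (0.38/6)·(k1 + 2k2 + 2k3 + k4) = 0.815887
s=0.380000, y=0.815887:
  k1 = f(0.380000, 0.815887) = -0.591881
  k2 = f(0.570000, 0.703430) = -0.152428
  k3 = f(0.570000, 0.786926) = -0.334109
  k4 = f(0.760000, 0.688926) = 0.067056
  y ← 0.815887 + (0.38/6)·(k1 + 2k2 + 2k3 + k4) = 0.721020
y(0.76) ≈ 0.7210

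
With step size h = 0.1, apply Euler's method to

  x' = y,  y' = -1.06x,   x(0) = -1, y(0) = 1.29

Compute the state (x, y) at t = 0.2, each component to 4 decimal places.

-0.7314, 1.4883

Euler on (x,y): x_{n+1} = x_n + h·x', y_{n+1} = y_n + h·y'.
0.000000: (-1.000000, 1.290000); f=(1.290000, 1.060000) → (-0.871000, 1.396000)
0.100000: (-0.871000, 1.396000); f=(1.396000, 0.923260) → (-0.731400, 1.488326)
(x(0.2), y(0.2)) ≈ (-0.7314, 1.4883)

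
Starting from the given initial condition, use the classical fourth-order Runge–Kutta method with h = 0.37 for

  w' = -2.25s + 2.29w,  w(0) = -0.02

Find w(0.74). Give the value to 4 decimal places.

RK4: k1 = f(s_n, w_n); k2 = f(s_n + h/2, w_n + (h/2)·k1); k3 = f(s_n + h/2, w_n + (h/2)·k2); k4 = f(s_n + h, w_n + h·k3); w_{n+1} = w_n + (h/6)·(k1 + 2k2 + 2k3 + k4).
s=0.000000, w=-0.020000:
  k1 = f(0.000000, -0.020000) = -0.045800
  k2 = f(0.185000, -0.028473) = -0.481453
  k3 = f(0.185000, -0.109069) = -0.666018
  k4 = f(0.370000, -0.266427) = -1.442617
  w ← -0.020000 + (0.37/6)·(k1 + 2k2 + 2k3 + k4) = -0.253307
s=0.370000, w=-0.253307:
  k1 = f(0.370000, -0.253307) = -1.412573
  k2 = f(0.555000, -0.514633) = -2.427260
  k3 = f(0.555000, -0.702350) = -2.857132
  k4 = f(0.740000, -1.310446) = -4.665921
  w ← -0.253307 + (0.37/6)·(k1 + 2k2 + 2k3 + k4) = -1.279889
w(0.74) ≈ -1.2799

-1.2799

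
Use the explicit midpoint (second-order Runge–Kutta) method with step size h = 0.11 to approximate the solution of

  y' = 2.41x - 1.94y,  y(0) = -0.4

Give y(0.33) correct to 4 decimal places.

-0.1030

Midpoint: k1 = f(x_n, y_n); k2 = f(x_n + h/2, y_n + (h/2)·k1); y_{n+1} = y_n + h·k2.
x=0.000000, y=-0.400000:
  k1 = f(0.000000, -0.400000) = 0.776000
  k2 = f(0.055000, -0.357320) = 0.825751
  y ← -0.400000 + 0.11·0.825751 = -0.309167
x=0.110000, y=-0.309167:
  k1 = f(0.110000, -0.309167) = 0.864885
  k2 = f(0.165000, -0.261599) = 0.905152
  y ← -0.309167 + 0.11·0.905152 = -0.209601
x=0.220000, y=-0.209601:
  k1 = f(0.220000, -0.209601) = 0.936825
  k2 = f(0.275000, -0.158075) = 0.969416
  y ← -0.209601 + 0.11·0.969416 = -0.102965
y(0.33) ≈ -0.1030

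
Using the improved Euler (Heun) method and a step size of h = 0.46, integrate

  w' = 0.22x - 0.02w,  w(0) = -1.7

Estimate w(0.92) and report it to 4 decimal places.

-1.5763

Heun: k1 = f(x_n, w_n); k2 = f(x_n + h, w_n + h·k1); w_{n+1} = w_n + (h/2)·(k1 + k2).
x=0.000000, w=-1.700000:
  k1 = f(0.000000, -1.700000) = 0.034000
  k2 = f(0.460000, -1.684360) = 0.134887
  w ← -1.700000 + (0.46/2)·(0.034000 + 0.134887) = -1.661156
x=0.460000, w=-1.661156:
  k1 = f(0.460000, -1.661156) = 0.134423
  k2 = f(0.920000, -1.599321) = 0.234386
  w ← -1.661156 + (0.46/2)·(0.134423 + 0.234386) = -1.576330
w(0.92) ≈ -1.5763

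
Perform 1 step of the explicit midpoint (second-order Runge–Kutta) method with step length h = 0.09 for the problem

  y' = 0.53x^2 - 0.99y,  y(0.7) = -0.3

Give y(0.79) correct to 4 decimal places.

Midpoint: k1 = f(x_n, y_n); k2 = f(x_n + h/2, y_n + (h/2)·k1); y_{n+1} = y_n + h·k2.
x=0.700000, y=-0.300000:
  k1 = f(0.700000, -0.300000) = 0.556700
  k2 = f(0.745000, -0.274948) = 0.566362
  y ← -0.300000 + 0.09·0.566362 = -0.249027
y(0.79) ≈ -0.2490

-0.2490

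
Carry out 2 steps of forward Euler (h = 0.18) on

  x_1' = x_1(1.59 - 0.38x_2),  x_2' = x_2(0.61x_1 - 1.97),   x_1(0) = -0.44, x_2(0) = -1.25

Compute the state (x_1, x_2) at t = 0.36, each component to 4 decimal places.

-0.8071, -0.4322

Euler on (x_1,x_2): x_1_{n+1} = x_1_n + h·x_1', x_2_{n+1} = x_2_n + h·x_2'.
0.000000: (-0.440000, -1.250000); f=(-0.908600, 2.798000) → (-0.603548, -0.746360)
0.180000: (-0.603548, -0.746360); f=(-1.130818, 1.745112) → (-0.807095, -0.432240)
(x_1(0.36), x_2(0.36)) ≈ (-0.8071, -0.4322)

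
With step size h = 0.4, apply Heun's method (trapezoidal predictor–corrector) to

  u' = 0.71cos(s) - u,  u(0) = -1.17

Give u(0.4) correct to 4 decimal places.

-0.5796

Heun: k1 = f(s_n, u_n); k2 = f(s_n + h, u_n + h·k1); u_{n+1} = u_n + (h/2)·(k1 + k2).
s=0.000000, u=-1.170000:
  k1 = f(0.000000, -1.170000) = 1.880000
  k2 = f(0.400000, -0.418000) = 1.071953
  u ← -1.170000 + (0.4/2)·(1.880000 + 1.071953) = -0.579609
u(0.4) ≈ -0.5796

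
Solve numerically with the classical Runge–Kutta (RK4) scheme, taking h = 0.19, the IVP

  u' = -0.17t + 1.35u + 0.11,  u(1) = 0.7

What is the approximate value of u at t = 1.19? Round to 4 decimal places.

RK4: k1 = f(t_n, u_n); k2 = f(t_n + h/2, u_n + (h/2)·k1); k3 = f(t_n + h/2, u_n + (h/2)·k2); k4 = f(t_n + h, u_n + h·k3); u_{n+1} = u_n + (h/6)·(k1 + 2k2 + 2k3 + k4).
t=1.000000, u=0.700000:
  k1 = f(1.000000, 0.700000) = 0.885000
  k2 = f(1.095000, 0.784075) = 0.982351
  k3 = f(1.095000, 0.793323) = 0.994837
  k4 = f(1.190000, 0.889019) = 1.107876
  u ← 0.700000 + (0.19/6)·(k1 + 2k2 + 2k3 + k4) = 0.888330
u(1.19) ≈ 0.8883

0.8883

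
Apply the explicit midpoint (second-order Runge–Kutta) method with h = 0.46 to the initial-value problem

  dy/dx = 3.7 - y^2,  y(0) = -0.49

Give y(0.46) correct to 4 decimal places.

1.1690

Midpoint: k1 = f(x_n, y_n); k2 = f(x_n + h/2, y_n + (h/2)·k1); y_{n+1} = y_n + h·k2.
x=0.000000, y=-0.490000:
  k1 = f(0.000000, -0.490000) = 3.459900
  k2 = f(0.230000, 0.305777) = 3.606500
  y ← -0.490000 + 0.46·3.606500 = 1.168990
y(0.46) ≈ 1.1690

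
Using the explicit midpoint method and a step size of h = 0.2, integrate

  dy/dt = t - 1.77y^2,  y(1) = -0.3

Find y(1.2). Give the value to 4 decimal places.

Midpoint: k1 = f(t_n, y_n); k2 = f(t_n + h/2, y_n + (h/2)·k1); y_{n+1} = y_n + h·k2.
t=1.000000, y=-0.300000:
  k1 = f(1.000000, -0.300000) = 0.840700
  k2 = f(1.100000, -0.215930) = 1.017472
  y ← -0.300000 + 0.2·1.017472 = -0.096506
y(1.2) ≈ -0.0965

-0.0965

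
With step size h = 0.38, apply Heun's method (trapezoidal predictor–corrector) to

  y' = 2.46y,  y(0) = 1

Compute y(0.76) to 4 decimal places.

Heun: k1 = f(t_n, y_n); k2 = f(t_n + h, y_n + h·k1); y_{n+1} = y_n + (h/2)·(k1 + k2).
t=0.000000, y=1.000000:
  k1 = f(0.000000, 1.000000) = 2.460000
  k2 = f(0.380000, 1.934800) = 4.759608
  y ← 1.000000 + (0.38/2)·(2.460000 + 4.759608) = 2.371726
t=0.380000, y=2.371726:
  k1 = f(0.380000, 2.371726) = 5.834445
  k2 = f(0.760000, 4.588815) = 11.288484
  y ← 2.371726 + (0.38/2)·(5.834445 + 11.288484) = 5.625082
y(0.76) ≈ 5.6251

5.6251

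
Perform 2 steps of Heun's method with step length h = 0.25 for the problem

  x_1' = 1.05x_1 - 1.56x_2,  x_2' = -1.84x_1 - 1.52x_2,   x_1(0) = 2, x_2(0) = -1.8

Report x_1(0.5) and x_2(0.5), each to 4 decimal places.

Heun on (x_1,x_2): k1 = f(t_n, state_n); k2 = f(t_n + h, state_n + h·k1); state_{n+1} = state_n + (h/2)·(k1 + k2).
0.000000: (2.000000, -1.800000)
  k1 = (4.908000, -0.944000)
  predictor → (3.227000, -2.036000)
  k2 = (6.564510, -2.842960)
  → (3.434064, -2.273370)
0.250000: (3.434064, -2.273370)
  k1 = (7.152224, -2.863155)
  predictor → (5.222120, -2.989159)
  k2 = (10.146313, -5.065179)
  → (5.596381, -3.264412)
(x_1(0.5), x_2(0.5)) ≈ (5.5964, -3.2644)

5.5964, -3.2644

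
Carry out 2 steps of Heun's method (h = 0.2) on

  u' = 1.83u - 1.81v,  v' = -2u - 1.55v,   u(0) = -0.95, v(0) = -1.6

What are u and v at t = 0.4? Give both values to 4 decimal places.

Heun on (u,v): k1 = f(t_n, state_n); k2 = f(t_n + h, state_n + h·k1); state_{n+1} = state_n + (h/2)·(k1 + k2).
0.000000: (-0.950000, -1.600000)
  k1 = (1.157500, 4.380000)
  predictor → (-0.718500, -0.724000)
  k2 = (-0.004415, 2.559200)
  → (-0.834691, -0.906080)
0.200000: (-0.834691, -0.906080)
  k1 = (0.112519, 3.073807)
  predictor → (-0.812188, -0.291319)
  k2 = (-0.959017, 2.075919)
  → (-0.919341, -0.391107)
(u(0.4), v(0.4)) ≈ (-0.9193, -0.3911)

-0.9193, -0.3911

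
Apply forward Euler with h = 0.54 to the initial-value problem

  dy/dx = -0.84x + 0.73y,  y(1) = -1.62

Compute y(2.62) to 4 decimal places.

-7.1894

Euler: y_{n+1} = y_n + h·f(x_n, y_n).
x=1.000000, y=-1.620000: f=-2.022600 → y ← -1.620000 + 0.54·(-2.022600) = -2.712204
x=1.540000, y=-2.712204: f=-3.273509 → y ← -2.712204 + 0.54·(-3.273509) = -4.479899
x=2.080000, y=-4.479899: f=-5.017526 → y ← -4.479899 + 0.54·(-5.017526) = -7.189363
y(2.62) ≈ -7.1894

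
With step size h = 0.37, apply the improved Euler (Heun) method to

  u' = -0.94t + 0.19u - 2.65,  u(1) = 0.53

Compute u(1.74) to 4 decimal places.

-2.5067

Heun: k1 = f(t_n, u_n); k2 = f(t_n + h, u_n + h·k1); u_{n+1} = u_n + (h/2)·(k1 + k2).
t=1.000000, u=0.530000:
  k1 = f(1.000000, 0.530000) = -3.489300
  k2 = f(1.370000, -0.761041) = -4.082398
  u ← 0.530000 + (0.37/2)·(-3.489300 + (-4.082398)) = -0.870764
t=1.370000, u=-0.870764:
  k1 = f(1.370000, -0.870764) = -4.103245
  k2 = f(1.740000, -2.388965) = -4.739503
  u ← -0.870764 + (0.37/2)·(-4.103245 + (-4.739503)) = -2.506673
u(1.74) ≈ -2.5067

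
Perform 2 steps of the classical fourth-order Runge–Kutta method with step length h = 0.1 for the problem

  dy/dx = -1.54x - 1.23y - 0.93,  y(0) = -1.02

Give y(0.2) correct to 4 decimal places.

RK4: k1 = f(x_n, y_n); k2 = f(x_n + h/2, y_n + (h/2)·k1); k3 = f(x_n + h/2, y_n + (h/2)·k2); k4 = f(x_n + h, y_n + h·k3); y_{n+1} = y_n + (h/6)·(k1 + 2k2 + 2k3 + k4).
x=0.000000, y=-1.020000:
  k1 = f(0.000000, -1.020000) = 0.324600
  k2 = f(0.050000, -1.003770) = 0.227637
  k3 = f(0.050000, -1.008618) = 0.233600
  k4 = f(0.100000, -0.996640) = 0.141867
  y ← -1.020000 + (0.1/6)·(k1 + 2k2 + 2k3 + k4) = -0.996851
x=0.100000, y=-0.996851:
  k1 = f(0.100000, -0.996851) = 0.142127
  k2 = f(0.150000, -0.989745) = 0.056386
  k3 = f(0.150000, -0.994032) = 0.061659
  k4 = f(0.200000, -0.990685) = -0.019457
  y ← -0.996851 + (0.1/6)·(k1 + 2k2 + 2k3 + k4) = -0.990872
y(0.2) ≈ -0.9909

-0.9909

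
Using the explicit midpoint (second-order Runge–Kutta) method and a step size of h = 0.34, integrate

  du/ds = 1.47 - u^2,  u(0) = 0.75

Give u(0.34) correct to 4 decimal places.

Midpoint: k1 = f(s_n, u_n); k2 = f(s_n + h/2, u_n + (h/2)·k1); u_{n+1} = u_n + h·k2.
s=0.000000, u=0.750000:
  k1 = f(0.000000, 0.750000) = 0.907500
  k2 = f(0.170000, 0.904275) = 0.652287
  u ← 0.750000 + 0.34·0.652287 = 0.971777
u(0.34) ≈ 0.9718

0.9718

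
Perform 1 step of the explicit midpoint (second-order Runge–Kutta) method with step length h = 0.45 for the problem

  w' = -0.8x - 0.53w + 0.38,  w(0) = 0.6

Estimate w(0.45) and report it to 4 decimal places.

0.5436

Midpoint: k1 = f(x_n, w_n); k2 = f(x_n + h/2, w_n + (h/2)·k1); w_{n+1} = w_n + h·k2.
x=0.000000, w=0.600000:
  k1 = f(0.000000, 0.600000) = 0.062000
  k2 = f(0.225000, 0.613950) = -0.125394
  w ← 0.600000 + 0.45·(-0.125394) = 0.543573
w(0.45) ≈ 0.5436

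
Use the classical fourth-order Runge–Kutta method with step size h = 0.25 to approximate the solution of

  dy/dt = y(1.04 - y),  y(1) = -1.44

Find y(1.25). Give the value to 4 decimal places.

RK4: k1 = f(t_n, y_n); k2 = f(t_n + h/2, y_n + (h/2)·k1); k3 = f(t_n + h/2, y_n + (h/2)·k2); k4 = f(t_n + h, y_n + h·k3); y_{n+1} = y_n + (h/6)·(k1 + 2k2 + 2k3 + k4).
t=1.000000, y=-1.440000:
  k1 = f(1.000000, -1.440000) = -3.571200
  k2 = f(1.125000, -1.886400) = -5.520361
  k3 = f(1.125000, -2.130045) = -6.752339
  k4 = f(1.250000, -3.128085) = -13.038123
  y ← -1.440000 + (0.25/6)·(k1 + 2k2 + 2k3 + k4) = -3.154780
y(1.25) ≈ -3.1548

-3.1548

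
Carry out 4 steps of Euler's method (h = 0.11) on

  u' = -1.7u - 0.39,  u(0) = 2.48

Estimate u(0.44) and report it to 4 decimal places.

0.9543

Euler: u_{n+1} = u_n + h·f(x_n, u_n).
x=0.000000, u=2.480000: f=-4.606000 → u ← 2.480000 + 0.11·(-4.606000) = 1.973340
x=0.110000, u=1.973340: f=-3.744678 → u ← 1.973340 + 0.11·(-3.744678) = 1.561425
x=0.220000, u=1.561425: f=-3.044423 → u ← 1.561425 + 0.11·(-3.044423) = 1.226539
x=0.330000, u=1.226539: f=-2.475116 → u ← 1.226539 + 0.11·(-2.475116) = 0.954276
u(0.44) ≈ 0.9543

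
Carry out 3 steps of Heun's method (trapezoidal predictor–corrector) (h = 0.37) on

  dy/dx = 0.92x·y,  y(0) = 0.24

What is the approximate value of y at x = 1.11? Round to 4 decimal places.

0.4188

Heun: k1 = f(x_n, y_n); k2 = f(x_n + h, y_n + h·k1); y_{n+1} = y_n + (h/2)·(k1 + k2).
x=0.000000, y=0.240000:
  k1 = f(0.000000, 0.240000) = 0.000000
  k2 = f(0.370000, 0.240000) = 0.081696
  y ← 0.240000 + (0.37/2)·(0.000000 + 0.081696) = 0.255114
x=0.370000, y=0.255114:
  k1 = f(0.370000, 0.255114) = 0.086841
  k2 = f(0.740000, 0.287245) = 0.195556
  y ← 0.255114 + (0.37/2)·(0.086841 + 0.195556) = 0.307357
x=0.740000, y=0.307357:
  k1 = f(0.740000, 0.307357) = 0.209249
  k2 = f(1.110000, 0.384779) = 0.392937
  y ← 0.307357 + (0.37/2)·(0.209249 + 0.392937) = 0.418761
y(1.11) ≈ 0.4188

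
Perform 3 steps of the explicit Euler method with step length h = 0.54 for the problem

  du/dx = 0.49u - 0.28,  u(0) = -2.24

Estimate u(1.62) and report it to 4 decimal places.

-5.1143

Euler: u_{n+1} = u_n + h·f(x_n, u_n).
x=0.000000, u=-2.240000: f=-1.377600 → u ← -2.240000 + 0.54·(-1.377600) = -2.983904
x=0.540000, u=-2.983904: f=-1.742113 → u ← -2.983904 + 0.54·(-1.742113) = -3.924645
x=1.080000, u=-3.924645: f=-2.203076 → u ← -3.924645 + 0.54·(-2.203076) = -5.114306
u(1.62) ≈ -5.1143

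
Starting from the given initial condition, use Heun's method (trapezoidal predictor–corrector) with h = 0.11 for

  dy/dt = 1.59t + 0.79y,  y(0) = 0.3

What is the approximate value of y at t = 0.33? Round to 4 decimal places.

Heun: k1 = f(t_n, y_n); k2 = f(t_n + h, y_n + h·k1); y_{n+1} = y_n + (h/2)·(k1 + k2).
t=0.000000, y=0.300000:
  k1 = f(0.000000, 0.300000) = 0.237000
  k2 = f(0.110000, 0.326070) = 0.432495
  y ← 0.300000 + (0.11/2)·(0.237000 + 0.432495) = 0.336822
t=0.110000, y=0.336822:
  k1 = f(0.110000, 0.336822) = 0.440990
  k2 = f(0.220000, 0.385331) = 0.654212
  y ← 0.336822 + (0.11/2)·(0.440990 + 0.654212) = 0.397058
t=0.220000, y=0.397058:
  k1 = f(0.220000, 0.397058) = 0.663476
  k2 = f(0.330000, 0.470041) = 0.896032
  y ← 0.397058 + (0.11/2)·(0.663476 + 0.896032) = 0.482831
y(0.33) ≈ 0.4828

0.4828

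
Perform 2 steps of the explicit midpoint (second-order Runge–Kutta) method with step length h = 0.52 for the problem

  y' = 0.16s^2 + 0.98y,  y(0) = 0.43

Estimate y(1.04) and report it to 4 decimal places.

1.2213

Midpoint: k1 = f(s_n, y_n); k2 = f(s_n + h/2, y_n + (h/2)·k1); y_{n+1} = y_n + h·k2.
s=0.000000, y=0.430000:
  k1 = f(0.000000, 0.430000) = 0.421400
  k2 = f(0.260000, 0.539564) = 0.539589
  y ← 0.430000 + 0.52·0.539589 = 0.710586
s=0.520000, y=0.710586:
  k1 = f(0.520000, 0.710586) = 0.739638
  k2 = f(0.780000, 0.902892) = 0.982178
  y ← 0.710586 + 0.52·0.982178 = 1.221319
y(1.04) ≈ 1.2213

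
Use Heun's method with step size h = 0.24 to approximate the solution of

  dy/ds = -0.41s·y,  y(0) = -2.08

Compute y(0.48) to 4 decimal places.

-1.9838

Heun: k1 = f(s_n, y_n); k2 = f(s_n + h, y_n + h·k1); y_{n+1} = y_n + (h/2)·(k1 + k2).
s=0.000000, y=-2.080000:
  k1 = f(0.000000, -2.080000) = 0.000000
  k2 = f(0.240000, -2.080000) = 0.204672
  y ← -2.080000 + (0.24/2)·(0.000000 + 0.204672) = -2.055439
s=0.240000, y=-2.055439:
  k1 = f(0.240000, -2.055439) = 0.202255
  k2 = f(0.480000, -2.006898) = 0.394958
  y ← -2.055439 + (0.24/2)·(0.202255 + 0.394958) = -1.983774
y(0.48) ≈ -1.9838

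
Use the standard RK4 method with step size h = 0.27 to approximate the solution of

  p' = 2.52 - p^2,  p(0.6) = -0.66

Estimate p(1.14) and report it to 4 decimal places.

0.6225

RK4: k1 = f(x_n, p_n); k2 = f(x_n + h/2, p_n + (h/2)·k1); k3 = f(x_n + h/2, p_n + (h/2)·k2); k4 = f(x_n + h, p_n + h·k3); p_{n+1} = p_n + (h/6)·(k1 + 2k2 + 2k3 + k4).
x=0.600000, p=-0.660000:
  k1 = f(0.600000, -0.660000) = 2.084400
  k2 = f(0.735000, -0.378606) = 2.376657
  k3 = f(0.735000, -0.339151) = 2.404976
  k4 = f(0.870000, -0.010656) = 2.519886
  p ← -0.660000 + (0.27/6)·(k1 + 2k2 + 2k3 + k4) = -0.022460
x=0.870000, p=-0.022460:
  k1 = f(0.870000, -0.022460) = 2.519496
  k2 = f(1.005000, 0.317672) = 2.419085
  k3 = f(1.005000, 0.304116) = 2.427513
  k4 = f(1.140000, 0.632969) = 2.119351
  p ← -0.022460 + (0.27/6)·(k1 + 2k2 + 2k3 + k4) = 0.622482
p(1.14) ≈ 0.6225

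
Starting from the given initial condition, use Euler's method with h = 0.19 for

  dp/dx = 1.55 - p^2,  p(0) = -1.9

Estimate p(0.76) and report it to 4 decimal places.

-7.7939

Euler: p_{n+1} = p_n + h·f(x_n, p_n).
x=0.000000, p=-1.900000: f=-2.060000 → p ← -1.900000 + 0.19·(-2.060000) = -2.291400
x=0.190000, p=-2.291400: f=-3.700514 → p ← -2.291400 + 0.19·(-3.700514) = -2.994498
x=0.380000, p=-2.994498: f=-7.417016 → p ← -2.994498 + 0.19·(-7.417016) = -4.403731
x=0.570000, p=-4.403731: f=-17.842844 → p ← -4.403731 + 0.19·(-17.842844) = -7.793871
p(0.76) ≈ -7.7939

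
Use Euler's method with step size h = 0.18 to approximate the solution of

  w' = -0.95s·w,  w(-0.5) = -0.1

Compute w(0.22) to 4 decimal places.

-0.1164

Euler: w_{n+1} = w_n + h·f(s_n, w_n).
s=-0.500000, w=-0.100000: f=-0.047500 → w ← -0.100000 + 0.18·(-0.047500) = -0.108550
s=-0.320000, w=-0.108550: f=-0.032999 → w ← -0.108550 + 0.18·(-0.032999) = -0.114490
s=-0.140000, w=-0.114490: f=-0.015227 → w ← -0.114490 + 0.18·(-0.015227) = -0.117231
s=0.040000, w=-0.117231: f=0.004455 → w ← -0.117231 + 0.18·0.004455 = -0.116429
w(0.22) ≈ -0.1164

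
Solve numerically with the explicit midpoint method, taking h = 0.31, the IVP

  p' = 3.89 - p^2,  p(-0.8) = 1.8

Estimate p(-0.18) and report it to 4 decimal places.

Midpoint: k1 = f(t_n, p_n); k2 = f(t_n + h/2, p_n + (h/2)·k1); p_{n+1} = p_n + h·k2.
t=-0.800000, p=1.800000:
  k1 = f(-0.800000, 1.800000) = 0.650000
  k2 = f(-0.645000, 1.900750) = 0.277149
  p ← 1.800000 + 0.31·0.277149 = 1.885916
t=-0.490000, p=1.885916:
  k1 = f(-0.490000, 1.885916) = 0.333320
  k2 = f(-0.335000, 1.937581) = 0.135780
  p ← 1.885916 + 0.31·0.135780 = 1.928008
p(-0.18) ≈ 1.9280

1.9280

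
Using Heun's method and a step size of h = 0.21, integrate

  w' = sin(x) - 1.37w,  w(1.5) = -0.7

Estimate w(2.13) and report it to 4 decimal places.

0.0912

Heun: k1 = f(x_n, w_n); k2 = f(x_n + h, w_n + h·k1); w_{n+1} = w_n + (h/2)·(k1 + k2).
x=1.500000, w=-0.700000:
  k1 = f(1.500000, -0.700000) = 1.956495
  k2 = f(1.710000, -0.289136) = 1.386443
  w ← -0.700000 + (0.21/2)·(1.956495 + 1.386443) = -0.348991
x=1.710000, w=-0.348991:
  k1 = f(1.710000, -0.348991) = 1.468445
  k2 = f(1.920000, -0.040618) = 0.995292
  w ← -0.348991 + (0.21/2)·(1.468445 + 0.995292) = -0.090299
x=1.920000, w=-0.090299:
  k1 = f(1.920000, -0.090299) = 1.063355
  k2 = f(2.130000, 0.133006) = 0.665460
  w ← -0.090299 + (0.21/2)·(1.063355 + 0.665460) = 0.091227
w(2.13) ≈ 0.0912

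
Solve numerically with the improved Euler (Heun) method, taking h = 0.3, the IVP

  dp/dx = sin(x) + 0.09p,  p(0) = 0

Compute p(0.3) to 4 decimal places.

Heun: k1 = f(x_n, p_n); k2 = f(x_n + h, p_n + h·k1); p_{n+1} = p_n + (h/2)·(k1 + k2).
x=0.000000, p=0.000000:
  k1 = f(0.000000, 0.000000) = 0.000000
  k2 = f(0.300000, 0.000000) = 0.295520
  p ← 0.000000 + (0.3/2)·(0.000000 + 0.295520) = 0.044328
p(0.3) ≈ 0.0443

0.0443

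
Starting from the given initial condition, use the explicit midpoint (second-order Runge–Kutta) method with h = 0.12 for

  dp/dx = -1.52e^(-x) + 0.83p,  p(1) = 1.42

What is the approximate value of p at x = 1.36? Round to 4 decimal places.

1.7149

Midpoint: k1 = f(x_n, p_n); k2 = f(x_n + h/2, p_n + (h/2)·k1); p_{n+1} = p_n + h·k2.
x=1.000000, p=1.420000:
  k1 = f(1.000000, 1.420000) = 0.619423
  k2 = f(1.060000, 1.457165) = 0.682834
  p ← 1.420000 + 0.12·0.682834 = 1.501940
x=1.120000, p=1.501940:
  k1 = f(1.120000, 1.501940) = 0.750665
  k2 = f(1.180000, 1.546980) = 0.816930
  p ← 1.501940 + 0.12·0.816930 = 1.599972
x=1.240000, p=1.599972:
  k1 = f(1.240000, 1.599972) = 0.888113
  k2 = f(1.300000, 1.653258) = 0.957956
  p ← 1.599972 + 0.12·0.957956 = 1.714926
p(1.36) ≈ 1.7149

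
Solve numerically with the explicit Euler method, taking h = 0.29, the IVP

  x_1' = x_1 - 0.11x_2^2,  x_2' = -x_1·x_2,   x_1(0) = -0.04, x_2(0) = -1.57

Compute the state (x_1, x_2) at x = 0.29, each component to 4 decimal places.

Euler on (x_1,x_2): x_1_{n+1} = x_1_n + h·x_1', x_2_{n+1} = x_2_n + h·x_2'.
0.000000: (-0.040000, -1.570000); f=(-0.311139, -0.062800) → (-0.130230, -1.588212)
(x_1(0.29), x_2(0.29)) ≈ (-0.1302, -1.5882)

-0.1302, -1.5882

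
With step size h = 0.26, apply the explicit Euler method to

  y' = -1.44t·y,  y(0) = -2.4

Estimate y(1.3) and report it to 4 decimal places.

Euler: y_{n+1} = y_n + h·f(t_n, y_n).
t=0.000000, y=-2.400000: f=0.000000 → y ← -2.400000 + 0.26·0.000000 = -2.400000
t=0.260000, y=-2.400000: f=0.898560 → y ← -2.400000 + 0.26·0.898560 = -2.166374
t=0.520000, y=-2.166374: f=1.622181 → y ← -2.166374 + 0.26·1.622181 = -1.744607
t=0.780000, y=-1.744607: f=1.959543 → y ← -1.744607 + 0.26·1.959543 = -1.235126
t=1.040000, y=-1.235126: f=1.849725 → y ← -1.235126 + 0.26·1.849725 = -0.754198
y(1.3) ≈ -0.7542

-0.7542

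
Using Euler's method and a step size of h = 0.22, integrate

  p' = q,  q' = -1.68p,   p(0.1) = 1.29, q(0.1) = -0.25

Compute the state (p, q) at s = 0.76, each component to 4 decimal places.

0.8148, -1.5806

Euler on (p,q): p_{n+1} = p_n + h·p', q_{n+1} = q_n + h·q'.
0.100000: (1.290000, -0.250000); f=(-0.250000, -2.167200) → (1.235000, -0.726784)
0.320000: (1.235000, -0.726784); f=(-0.726784, -2.074800) → (1.075108, -1.183240)
0.540000: (1.075108, -1.183240); f=(-1.183240, -1.806181) → (0.814795, -1.580600)
(p(0.76), q(0.76)) ≈ (0.8148, -1.5806)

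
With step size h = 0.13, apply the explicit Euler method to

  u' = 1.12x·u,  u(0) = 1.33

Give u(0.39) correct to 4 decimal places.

Euler: u_{n+1} = u_n + h·f(x_n, u_n).
x=0.000000, u=1.330000: f=0.000000 → u ← 1.330000 + 0.13·0.000000 = 1.330000
x=0.130000, u=1.330000: f=0.193648 → u ← 1.330000 + 0.13·0.193648 = 1.355174
x=0.260000, u=1.355174: f=0.394627 → u ← 1.355174 + 0.13·0.394627 = 1.406476
u(0.39) ≈ 1.4065

1.4065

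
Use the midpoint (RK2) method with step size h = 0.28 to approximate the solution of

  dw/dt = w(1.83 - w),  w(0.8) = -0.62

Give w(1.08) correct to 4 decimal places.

-1.2408

Midpoint: k1 = f(t_n, w_n); k2 = f(t_n + h/2, w_n + (h/2)·k1); w_{n+1} = w_n + h·k2.
t=0.800000, w=-0.620000:
  k1 = f(0.800000, -0.620000) = -1.519000
  k2 = f(0.940000, -0.832660) = -2.217090
  w ← -0.620000 + 0.28·(-2.217090) = -1.240785
w(1.08) ≈ -1.2408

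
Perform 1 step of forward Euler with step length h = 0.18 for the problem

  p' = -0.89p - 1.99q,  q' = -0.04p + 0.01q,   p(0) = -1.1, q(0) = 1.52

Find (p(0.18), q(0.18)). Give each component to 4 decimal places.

Euler on (p,q): p_{n+1} = p_n + h·p', q_{n+1} = q_n + h·q'.
0.000000: (-1.100000, 1.520000); f=(-2.045800, 0.059200) → (-1.468244, 1.530656)
(p(0.18), q(0.18)) ≈ (-1.4682, 1.5307)

-1.4682, 1.5307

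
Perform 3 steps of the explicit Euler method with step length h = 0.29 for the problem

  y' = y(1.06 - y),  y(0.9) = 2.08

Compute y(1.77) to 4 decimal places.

Euler: y_{n+1} = y_n + h·f(s_n, y_n).
s=0.900000, y=2.080000: f=-2.121600 → y ← 2.080000 + 0.29·(-2.121600) = 1.464736
s=1.190000, y=1.464736: f=-0.592831 → y ← 1.464736 + 0.29·(-0.592831) = 1.292815
s=1.480000, y=1.292815: f=-0.300987 → y ← 1.292815 + 0.29·(-0.300987) = 1.205529
y(1.77) ≈ 1.2055

1.2055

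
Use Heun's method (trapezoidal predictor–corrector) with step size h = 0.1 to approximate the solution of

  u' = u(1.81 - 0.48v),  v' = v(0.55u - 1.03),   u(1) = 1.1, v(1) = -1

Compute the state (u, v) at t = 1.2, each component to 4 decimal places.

1.7275, -0.9473

Heun on (u,v): k1 = f(t_n, state_n); k2 = f(t_n + h, state_n + h·k1); state_{n+1} = state_n + (h/2)·(k1 + k2).
1.000000: (1.100000, -1.000000)
  k1 = (2.519000, 0.425000)
  predictor → (1.351900, -0.957500)
  k2 = (3.068272, 0.274281)
  → (1.379364, -0.965036)
1.100000: (1.379364, -0.965036)
  k1 = (3.135593, 0.261863)
  predictor → (1.692923, -0.938850)
  k2 = (3.827103, 0.092845)
  → (1.727498, -0.947301)
(u(1.2), v(1.2)) ≈ (1.7275, -0.9473)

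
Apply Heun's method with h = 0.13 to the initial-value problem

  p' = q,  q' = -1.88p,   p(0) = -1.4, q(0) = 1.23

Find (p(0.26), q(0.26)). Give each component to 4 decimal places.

-0.9967, 1.8256

Heun on (p,q): k1 = f(t_n, state_n); k2 = f(t_n + h, state_n + h·k1); state_{n+1} = state_n + (h/2)·(k1 + k2).
0.000000: (-1.400000, 1.230000)
  k1 = (1.230000, 2.632000)
  predictor → (-1.240100, 1.572160)
  k2 = (1.572160, 2.331388)
  → (-1.217860, 1.552620)
0.130000: (-1.217860, 1.552620)
  k1 = (1.552620, 2.289576)
  predictor → (-1.016019, 1.850265)
  k2 = (1.850265, 1.910116)
  → (-0.996672, 1.825600)
(p(0.26), q(0.26)) ≈ (-0.9967, 1.8256)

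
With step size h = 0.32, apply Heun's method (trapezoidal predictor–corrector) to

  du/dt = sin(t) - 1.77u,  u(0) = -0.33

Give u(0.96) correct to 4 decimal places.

Heun: k1 = f(t_n, u_n); k2 = f(t_n + h, u_n + h·k1); u_{n+1} = u_n + (h/2)·(k1 + k2).
t=0.000000, u=-0.330000:
  k1 = f(0.000000, -0.330000) = 0.584100
  k2 = f(0.320000, -0.143088) = 0.567832
  u ← -0.330000 + (0.32/2)·(0.584100 + 0.567832) = -0.145691
t=0.320000, u=-0.145691:
  k1 = f(0.320000, -0.145691) = 0.572439
  k2 = f(0.640000, 0.037490) = 0.530839
  u ← -0.145691 + (0.32/2)·(0.572439 + 0.530839) = 0.030834
t=0.640000, u=0.030834:
  k1 = f(0.640000, 0.030834) = 0.542620
  k2 = f(0.960000, 0.204472) = 0.457276
  u ← 0.030834 + (0.32/2)·(0.542620 + 0.457276) = 0.190817
u(0.96) ≈ 0.1908

0.1908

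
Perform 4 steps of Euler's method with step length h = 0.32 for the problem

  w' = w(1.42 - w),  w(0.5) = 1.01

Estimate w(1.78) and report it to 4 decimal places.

Euler: w_{n+1} = w_n + h·f(x_n, w_n).
x=0.500000, w=1.010000: f=0.414100 → w ← 1.010000 + 0.32·0.414100 = 1.142512
x=0.820000, w=1.142512: f=0.317033 → w ← 1.142512 + 0.32·0.317033 = 1.243963
x=1.140000, w=1.243963: f=0.218984 → w ← 1.243963 + 0.32·0.218984 = 1.314038
x=1.460000, w=1.314038: f=0.139239 → w ← 1.314038 + 0.32·0.139239 = 1.358594
w(1.78) ≈ 1.3586

1.3586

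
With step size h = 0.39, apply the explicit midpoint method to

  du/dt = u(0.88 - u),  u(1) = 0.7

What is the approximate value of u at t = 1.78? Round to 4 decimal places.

Midpoint: k1 = f(t_n, u_n); k2 = f(t_n + h/2, u_n + (h/2)·k1); u_{n+1} = u_n + h·k2.
t=1.000000, u=0.700000:
  k1 = f(1.000000, 0.700000) = 0.126000
  k2 = f(1.195000, 0.724570) = 0.112620
  u ← 0.700000 + 0.39·0.112620 = 0.743922
t=1.390000, u=0.743922:
  k1 = f(1.390000, 0.743922) = 0.101232
  k2 = f(1.585000, 0.763662) = 0.088843
  u ← 0.743922 + 0.39·0.088843 = 0.778571
u(1.78) ≈ 0.7786

0.7786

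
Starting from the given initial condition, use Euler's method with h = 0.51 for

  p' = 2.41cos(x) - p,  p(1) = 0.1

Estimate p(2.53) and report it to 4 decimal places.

Euler: p_{n+1} = p_n + h·f(x_n, p_n).
x=1.000000, p=0.100000: f=1.202129 → p ← 0.100000 + 0.51·1.202129 = 0.713086
x=1.510000, p=0.713086: f=-0.566657 → p ← 0.713086 + 0.51·(-0.566657) = 0.424091
x=2.020000, p=0.424091: f=-1.470629 → p ← 0.424091 + 0.51·(-1.470629) = -0.325930
p(2.53) ≈ -0.3259

-0.3259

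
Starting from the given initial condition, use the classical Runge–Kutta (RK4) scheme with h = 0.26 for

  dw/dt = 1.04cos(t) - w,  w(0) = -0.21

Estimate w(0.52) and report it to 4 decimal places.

RK4: k1 = f(t_n, w_n); k2 = f(t_n + h/2, w_n + (h/2)·k1); k3 = f(t_n + h/2, w_n + (h/2)·k2); k4 = f(t_n + h, w_n + h·k3); w_{n+1} = w_n + (h/6)·(k1 + 2k2 + 2k3 + k4).
t=0.000000, w=-0.210000:
  k1 = f(0.000000, -0.210000) = 1.250000
  k2 = f(0.130000, -0.047500) = 1.078724
  k3 = f(0.130000, -0.069766) = 1.100990
  k4 = f(0.260000, 0.076257) = 0.928788
  w ← -0.210000 + (0.26/6)·(k1 + 2k2 + 2k3 + k4) = 0.073323
t=0.260000, w=0.073323:
  k1 = f(0.260000, 0.073323) = 0.931723
  k2 = f(0.390000, 0.194447) = 0.767459
  k3 = f(0.390000, 0.173092) = 0.788813
  k4 = f(0.520000, 0.278414) = 0.624118
  w ← 0.073323 + (0.26/6)·(k1 + 2k2 + 2k3 + k4) = 0.275619
w(0.52) ≈ 0.2756

0.2756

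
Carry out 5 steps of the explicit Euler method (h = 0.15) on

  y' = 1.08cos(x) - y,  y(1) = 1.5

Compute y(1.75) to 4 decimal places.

0.7951

Euler: y_{n+1} = y_n + h·f(x_n, y_n).
x=1.000000, y=1.500000: f=-0.916474 → y ← 1.500000 + 0.15·(-0.916474) = 1.362529
x=1.150000, y=1.362529: f=-0.921363 → y ← 1.362529 + 0.15·(-0.921363) = 1.224325
x=1.300000, y=1.224325: f=-0.935426 → y ← 1.224325 + 0.15·(-0.935426) = 1.084011
x=1.450000, y=1.084011: f=-0.953868 → y ← 1.084011 + 0.15·(-0.953868) = 0.940931
x=1.600000, y=0.940931: f=-0.972466 → y ← 0.940931 + 0.15·(-0.972466) = 0.795061
y(1.75) ≈ 0.7951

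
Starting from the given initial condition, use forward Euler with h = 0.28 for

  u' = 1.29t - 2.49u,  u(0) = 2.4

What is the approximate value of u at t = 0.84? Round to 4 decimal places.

0.2995

Euler: u_{n+1} = u_n + h·f(t_n, u_n).
t=0.000000, u=2.400000: f=-5.976000 → u ← 2.400000 + 0.28·(-5.976000) = 0.726720
t=0.280000, u=0.726720: f=-1.448333 → u ← 0.726720 + 0.28·(-1.448333) = 0.321187
t=0.560000, u=0.321187: f=-0.077355 → u ← 0.321187 + 0.28·(-0.077355) = 0.299527
u(0.84) ≈ 0.2995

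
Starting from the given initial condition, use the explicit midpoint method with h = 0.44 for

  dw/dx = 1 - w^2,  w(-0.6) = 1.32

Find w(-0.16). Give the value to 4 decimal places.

Midpoint: k1 = f(x_n, w_n); k2 = f(x_n + h/2, w_n + (h/2)·k1); w_{n+1} = w_n + h·k2.
x=-0.600000, w=1.320000:
  k1 = f(-0.600000, 1.320000) = -0.742400
  k2 = f(-0.380000, 1.156672) = -0.337890
  w ← 1.320000 + 0.44·(-0.337890) = 1.171328
w(-0.16) ≈ 1.1713

1.1713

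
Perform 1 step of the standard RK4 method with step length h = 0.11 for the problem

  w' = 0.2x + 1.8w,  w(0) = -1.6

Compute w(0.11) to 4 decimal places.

-1.9490

RK4: k1 = f(x_n, w_n); k2 = f(x_n + h/2, w_n + (h/2)·k1); k3 = f(x_n + h/2, w_n + (h/2)·k2); k4 = f(x_n + h, w_n + h·k3); w_{n+1} = w_n + (h/6)·(k1 + 2k2 + 2k3 + k4).
x=0.000000, w=-1.600000:
  k1 = f(0.000000, -1.600000) = -2.880000
  k2 = f(0.055000, -1.758400) = -3.154120
  k3 = f(0.055000, -1.773477) = -3.181258
  k4 = f(0.110000, -1.949938) = -3.487889
  w ← -1.600000 + (0.11/6)·(k1 + 2k2 + 2k3 + k4) = -1.949042
w(0.11) ≈ -1.9490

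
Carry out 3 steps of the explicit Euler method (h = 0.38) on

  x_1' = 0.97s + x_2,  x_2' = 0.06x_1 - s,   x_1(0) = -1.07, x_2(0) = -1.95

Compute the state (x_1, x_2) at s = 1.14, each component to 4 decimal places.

-2.9619, -2.5041

Euler on (x_1,x_2): x_1_{n+1} = x_1_n + h·x_1', x_2_{n+1} = x_2_n + h·x_2'.
0.000000: (-1.070000, -1.950000); f=(-1.950000, -0.064200) → (-1.811000, -1.974396)
0.380000: (-1.811000, -1.974396); f=(-1.605796, -0.488660) → (-2.421202, -2.160087)
0.760000: (-2.421202, -2.160087); f=(-1.422887, -0.905272) → (-2.961899, -2.504090)
(x_1(1.14), x_2(1.14)) ≈ (-2.9619, -2.5041)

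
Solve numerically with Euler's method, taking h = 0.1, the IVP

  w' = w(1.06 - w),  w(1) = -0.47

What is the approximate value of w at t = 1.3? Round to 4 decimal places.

-0.7349

Euler: w_{n+1} = w_n + h·f(t_n, w_n).
t=1.000000, w=-0.470000: f=-0.719100 → w ← -0.470000 + 0.1·(-0.719100) = -0.541910
t=1.100000, w=-0.541910: f=-0.868091 → w ← -0.541910 + 0.1·(-0.868091) = -0.628719
t=1.200000, w=-0.628719: f=-1.061730 → w ← -0.628719 + 0.1·(-1.061730) = -0.734892
w(1.3) ≈ -0.7349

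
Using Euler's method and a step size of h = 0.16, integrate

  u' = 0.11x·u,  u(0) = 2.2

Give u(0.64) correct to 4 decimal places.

2.2374

Euler: u_{n+1} = u_n + h·f(x_n, u_n).
x=0.000000, u=2.200000: f=0.000000 → u ← 2.200000 + 0.16·0.000000 = 2.200000
x=0.160000, u=2.200000: f=0.038720 → u ← 2.200000 + 0.16·0.038720 = 2.206195
x=0.320000, u=2.206195: f=0.077658 → u ← 2.206195 + 0.16·0.077658 = 2.218620
x=0.480000, u=2.218620: f=0.117143 → u ← 2.218620 + 0.16·0.117143 = 2.237363
u(0.64) ≈ 2.2374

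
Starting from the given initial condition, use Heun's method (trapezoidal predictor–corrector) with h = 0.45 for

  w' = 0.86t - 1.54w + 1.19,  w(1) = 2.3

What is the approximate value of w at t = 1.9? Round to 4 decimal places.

Heun: k1 = f(t_n, w_n); k2 = f(t_n + h, w_n + h·k1); w_{n+1} = w_n + (h/2)·(k1 + k2).
t=1.000000, w=2.300000:
  k1 = f(1.000000, 2.300000) = -1.492000
  k2 = f(1.450000, 1.628600) = -0.071044
  w ← 2.300000 + (0.45/2)·(-1.492000 + (-0.071044)) = 1.948315
t=1.450000, w=1.948315:
  k1 = f(1.450000, 1.948315) = -0.563405
  k2 = f(1.900000, 1.694783) = 0.214035
  w ← 1.948315 + (0.45/2)·(-0.563405 + 0.214035) = 1.869707
w(1.9) ≈ 1.8697

1.8697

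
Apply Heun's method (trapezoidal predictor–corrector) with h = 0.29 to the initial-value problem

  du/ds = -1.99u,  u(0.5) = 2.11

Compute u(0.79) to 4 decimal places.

1.2437

Heun: k1 = f(s_n, u_n); k2 = f(s_n + h, u_n + h·k1); u_{n+1} = u_n + (h/2)·(k1 + k2).
s=0.500000, u=2.110000:
  k1 = f(0.500000, 2.110000) = -4.198900
  k2 = f(0.790000, 0.892319) = -1.775715
  u ← 2.110000 + (0.29/2)·(-4.198900 + (-1.775715)) = 1.243681
u(0.79) ≈ 1.2437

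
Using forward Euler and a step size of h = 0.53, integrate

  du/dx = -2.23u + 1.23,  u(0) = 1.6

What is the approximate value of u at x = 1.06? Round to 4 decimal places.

Euler: u_{n+1} = u_n + h·f(x_n, u_n).
x=0.000000, u=1.600000: f=-2.338000 → u ← 1.600000 + 0.53·(-2.338000) = 0.360860
x=0.530000, u=0.360860: f=0.425282 → u ← 0.360860 + 0.53·0.425282 = 0.586260
u(1.06) ≈ 0.5863

0.5863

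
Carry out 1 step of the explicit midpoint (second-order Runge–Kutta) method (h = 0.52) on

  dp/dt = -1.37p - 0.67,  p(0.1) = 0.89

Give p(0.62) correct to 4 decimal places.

Midpoint: k1 = f(t_n, p_n); k2 = f(t_n + h/2, p_n + (h/2)·k1); p_{n+1} = p_n + h·k2.
t=0.100000, p=0.890000:
  k1 = f(0.100000, 0.890000) = -1.889300
  k2 = f(0.360000, 0.398782) = -1.216331
  p ← 0.890000 + 0.52·(-1.216331) = 0.257508
p(0.62) ≈ 0.2575

0.2575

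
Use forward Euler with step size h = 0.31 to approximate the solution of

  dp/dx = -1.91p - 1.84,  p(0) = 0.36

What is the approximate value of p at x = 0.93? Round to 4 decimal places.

-0.8735

Euler: p_{n+1} = p_n + h·f(x_n, p_n).
x=0.000000, p=0.360000: f=-2.527600 → p ← 0.360000 + 0.31·(-2.527600) = -0.423556
x=0.310000, p=-0.423556: f=-1.031008 → p ← -0.423556 + 0.31·(-1.031008) = -0.743168
x=0.620000, p=-0.743168: f=-0.420548 → p ← -0.743168 + 0.31·(-0.420548) = -0.873538
p(0.93) ≈ -0.8735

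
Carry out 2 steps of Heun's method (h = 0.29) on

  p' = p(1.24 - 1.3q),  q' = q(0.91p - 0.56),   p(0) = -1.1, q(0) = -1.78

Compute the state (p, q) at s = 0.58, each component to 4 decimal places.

Heun on (p,q): k1 = f(s_n, state_n); k2 = f(s_n + h, state_n + h·k1); state_{n+1} = state_n + (h/2)·(k1 + k2).
0.000000: (-1.100000, -1.780000)
  k1 = (-3.909400, 2.778580)
  predictor → (-2.233726, -0.974212)
  k2 = (-5.598779, 2.525830)
  → (-2.478686, -1.010861)
0.290000: (-2.478686, -1.010861)
  k1 = (-6.330858, 2.846183)
  predictor → (-4.314635, -0.185467)
  k2 = (-6.390439, 0.832066)
  → (-4.323274, -0.477514)
(p(0.58), q(0.58)) ≈ (-4.3233, -0.4775)

-4.3233, -0.4775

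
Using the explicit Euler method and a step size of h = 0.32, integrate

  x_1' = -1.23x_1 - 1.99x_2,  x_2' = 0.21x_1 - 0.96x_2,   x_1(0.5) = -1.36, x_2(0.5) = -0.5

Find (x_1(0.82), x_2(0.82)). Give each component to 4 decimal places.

-0.5063, -0.4378

Euler on (x_1,x_2): x_1_{n+1} = x_1_n + h·x_1', x_2_{n+1} = x_2_n + h·x_2'.
0.500000: (-1.360000, -0.500000); f=(2.667800, 0.194400) → (-0.506304, -0.437792)
(x_1(0.82), x_2(0.82)) ≈ (-0.5063, -0.4378)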